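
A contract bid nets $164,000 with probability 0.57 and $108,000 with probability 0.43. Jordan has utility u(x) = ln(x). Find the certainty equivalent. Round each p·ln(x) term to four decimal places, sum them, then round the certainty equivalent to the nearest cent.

$137,036.14

E[u] = 0.57·ln(164000) + 0.43·ln(108000) = 6.8443 + 4.9837 = 11.8280
CE = e^11.8280 ≈ 137036.14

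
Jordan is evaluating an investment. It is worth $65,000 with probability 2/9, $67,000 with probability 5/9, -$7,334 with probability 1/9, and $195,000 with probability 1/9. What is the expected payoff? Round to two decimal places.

EV = 2/9 × 65000 + 5/9 × 67000 + 1/9 × (-7334) + 1/9 × 195000 = 14444.4444 + 37222.2222 − 814.8889 + 21666.6667 = 72518.4444

$72,518.44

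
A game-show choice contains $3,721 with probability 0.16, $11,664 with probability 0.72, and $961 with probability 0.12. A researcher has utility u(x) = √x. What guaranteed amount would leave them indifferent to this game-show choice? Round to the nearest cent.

E[u] = 0.16·√3721 + 0.72·√11664 + 0.12·√961 = 0.16·61 + 0.72·108 + 0.12·31 = 91.24
CE = (91.24)² = 8324.7376

$8,324.74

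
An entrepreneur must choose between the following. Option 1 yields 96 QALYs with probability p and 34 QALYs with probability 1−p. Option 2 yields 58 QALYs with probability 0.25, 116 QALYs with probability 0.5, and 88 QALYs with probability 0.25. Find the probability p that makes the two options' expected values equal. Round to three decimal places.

p = 0.976

EV(Option 2) = 0.25 × 58 + 0.5 × 116 + 0.25 × 88 = 14.5 + 58 + 22 = 94.5
p·96 + (1−p)·34 = 94.5
62p + 34 = 94.5
p = (94.5 − 34) / 62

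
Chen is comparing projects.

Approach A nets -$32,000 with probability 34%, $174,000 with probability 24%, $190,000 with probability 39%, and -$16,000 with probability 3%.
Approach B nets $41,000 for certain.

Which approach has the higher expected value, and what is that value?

Approach A ($104,500)

Approach A = 0.34 × (-32000) + 0.24 × 174000 + 0.39 × 190000 + 0.03 × (-16000) = -10880 + 41760 + 74100 − 480 = 104500
Approach B: 41000 (certain)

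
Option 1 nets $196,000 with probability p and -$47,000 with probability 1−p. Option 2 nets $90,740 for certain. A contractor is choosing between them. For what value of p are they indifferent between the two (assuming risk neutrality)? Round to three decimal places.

p = 0.567

p·196000 + (1−p)·(-47000) = 90740
243000p − 47000 = 90740
p = (90740 + 47000) / 243000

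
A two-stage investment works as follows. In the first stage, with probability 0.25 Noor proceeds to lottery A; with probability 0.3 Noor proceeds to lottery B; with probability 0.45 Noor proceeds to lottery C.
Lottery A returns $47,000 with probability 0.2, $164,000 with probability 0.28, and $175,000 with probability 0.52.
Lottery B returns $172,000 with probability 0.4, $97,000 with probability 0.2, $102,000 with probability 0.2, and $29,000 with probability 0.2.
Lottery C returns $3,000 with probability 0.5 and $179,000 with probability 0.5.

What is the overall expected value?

$111,850

EV(A) = 0.2 × 47000 + 0.28 × 164000 + 0.52 × 175000 = 9400 + 45920 + 91000 = 146320
EV(B) = 0.4 × 172000 + 0.2 × 97000 + 0.2 × 102000 + 0.2 × 29000 = 68800 + 19400 + 20400 + 5800 = 114400
EV(C) = 0.5 × 3000 + 0.5 × 179000 = 1500 + 89500 = 91000
Overall = 0.25 × 146320 + 0.3 × 114400 + 0.45 × 91000 = 36580 + 34320 + 40950 = 111850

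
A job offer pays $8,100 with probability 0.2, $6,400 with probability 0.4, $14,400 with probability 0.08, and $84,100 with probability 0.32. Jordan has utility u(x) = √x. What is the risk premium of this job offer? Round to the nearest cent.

$9,018.24

E[u] = 0.2·√8100 + 0.4·√6400 + 0.08·√14400 + 0.32·√84100 = 0.2·90 + 0.4·80 + 0.08·120 + 0.32·290 = 152.4
CE = (152.4)² = 23225.76
Risk premium = EV − CE = 32244 − 23225.76 = 9018.24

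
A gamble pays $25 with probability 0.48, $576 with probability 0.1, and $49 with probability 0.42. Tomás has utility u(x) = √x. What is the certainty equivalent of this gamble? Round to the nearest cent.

$59.91

E[u] = 0.48·√25 + 0.1·√576 + 0.42·√49 = 0.48·5 + 0.1·24 + 0.42·7 = 7.74
CE = (7.74)² = 59.9076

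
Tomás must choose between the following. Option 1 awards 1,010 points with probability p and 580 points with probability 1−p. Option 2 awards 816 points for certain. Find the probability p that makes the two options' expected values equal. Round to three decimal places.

p = 0.549

p·1010 + (1−p)·580 = 816
430p + 580 = 816
p = (816 − 580) / 430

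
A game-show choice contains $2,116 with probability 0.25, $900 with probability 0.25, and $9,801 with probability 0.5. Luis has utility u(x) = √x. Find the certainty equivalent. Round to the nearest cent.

$4,692.25

E[u] = 0.25·√2116 + 0.25·√900 + 0.5·√9801 = 0.25·46 + 0.25·30 + 0.5·99 = 68.5
CE = (68.5)² = 4692.25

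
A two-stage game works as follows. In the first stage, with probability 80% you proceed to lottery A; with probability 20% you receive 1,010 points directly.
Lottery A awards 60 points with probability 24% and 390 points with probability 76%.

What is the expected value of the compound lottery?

450.64 points

EV(A) = 0.24 × 60 + 0.76 × 390 = 14.4 + 296.4 = 310.8
Branch B: 1010 (certain)
Overall = 0.8 × 310.8 + 0.2 × 1010 = 248.64 + 202 = 450.64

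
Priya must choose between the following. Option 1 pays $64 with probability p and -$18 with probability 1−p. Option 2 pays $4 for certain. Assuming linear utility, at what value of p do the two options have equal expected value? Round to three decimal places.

p = 0.268

p·64 + (1−p)·(-18) = 4
82p − 18 = 4
p = (4 + 18) / 82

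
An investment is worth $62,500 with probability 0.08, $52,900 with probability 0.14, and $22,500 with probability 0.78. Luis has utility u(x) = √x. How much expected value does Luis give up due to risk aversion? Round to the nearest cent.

$1,327.36

E[u] = 0.08·√62500 + 0.14·√52900 + 0.78·√22500 = 0.08·250 + 0.14·230 + 0.78·150 = 169.2
CE = (169.2)² = 28628.64
Risk premium = EV − CE = 29956 − 28628.64 = 1327.36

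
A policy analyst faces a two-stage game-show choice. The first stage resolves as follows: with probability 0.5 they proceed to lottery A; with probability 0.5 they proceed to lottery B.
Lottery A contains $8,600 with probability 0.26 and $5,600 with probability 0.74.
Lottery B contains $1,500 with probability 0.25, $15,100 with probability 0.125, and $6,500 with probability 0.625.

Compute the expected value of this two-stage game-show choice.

$6,352.50

EV(A) = 0.26 × 8600 + 0.74 × 5600 = 2236 + 4144 = 6380
EV(B) = 0.25 × 1500 + 0.125 × 15100 + 0.625 × 6500 = 375 + 1887.5 + 4062.5 = 6325
Overall = 0.5 × 6380 + 0.5 × 6325 = 3190 + 3162.5 = 6352.5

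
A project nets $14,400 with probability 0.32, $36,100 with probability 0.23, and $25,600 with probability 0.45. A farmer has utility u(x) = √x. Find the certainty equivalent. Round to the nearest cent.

$23,746.81

E[u] = 0.32·√14400 + 0.23·√36100 + 0.45·√25600 = 0.32·120 + 0.23·190 + 0.45·160 = 154.1
CE = (154.1)² = 23746.81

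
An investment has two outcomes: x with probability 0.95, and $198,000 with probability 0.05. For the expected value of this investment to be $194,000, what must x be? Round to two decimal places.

x = $193,789.47

0.95·x + 0.05·198000 = 194000
0.95·x = 194000 − 9900 = 184100
x = 184100 / 0.95 = 193789.4737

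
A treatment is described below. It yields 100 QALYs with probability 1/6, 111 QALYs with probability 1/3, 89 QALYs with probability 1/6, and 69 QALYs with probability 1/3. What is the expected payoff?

EV = 1/6 × 100 + 1/3 × 111 + 1/6 × 89 + 1/3 × 69 = 16.6667 + 37 + 14.8333 + 23 = 91.5

91.5 QALYs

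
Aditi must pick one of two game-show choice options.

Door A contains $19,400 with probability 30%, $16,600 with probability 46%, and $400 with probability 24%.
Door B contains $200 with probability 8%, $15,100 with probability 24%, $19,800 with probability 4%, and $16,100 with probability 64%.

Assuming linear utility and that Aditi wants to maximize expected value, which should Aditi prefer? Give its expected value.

Door A = 0.3 × 19400 + 0.46 × 16600 + 0.24 × 400 = 5820 + 7636 + 96 = 13552
Door B = 0.08 × 200 + 0.24 × 15100 + 0.04 × 19800 + 0.64 × 16100 = 16 + 3624 + 792 + 10304 = 14736

Door B ($14,736)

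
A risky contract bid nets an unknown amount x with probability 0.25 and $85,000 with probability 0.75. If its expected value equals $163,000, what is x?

0.25·x + 0.75·85000 = 163000
0.25·x = 163000 − 63750 = 99250
x = 99250 / 0.25 = 397000

x = $397,000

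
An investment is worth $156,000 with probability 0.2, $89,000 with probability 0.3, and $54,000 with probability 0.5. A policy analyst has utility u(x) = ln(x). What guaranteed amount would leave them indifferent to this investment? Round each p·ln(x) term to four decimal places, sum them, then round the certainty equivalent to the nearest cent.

E[u] = 0.2·ln(156000) + 0.3·ln(89000) + 0.5·ln(54000) = 2.3915 + 3.4189 + 5.4484 = 11.2588
CE = e^11.2588 ≈ 77559.45

$77,559.45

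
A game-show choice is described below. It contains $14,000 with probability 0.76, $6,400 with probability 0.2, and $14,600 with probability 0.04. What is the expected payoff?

$12,504

EV = 0.76 × 14000 + 0.2 × 6400 + 0.04 × 14600 = 10640 + 1280 + 584 = 12504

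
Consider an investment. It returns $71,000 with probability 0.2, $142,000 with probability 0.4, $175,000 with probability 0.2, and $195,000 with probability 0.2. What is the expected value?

EV = 0.2 × 71000 + 0.4 × 142000 + 0.2 × 175000 + 0.2 × 195000 = 14200 + 56800 + 35000 + 39000 = 145000

$145,000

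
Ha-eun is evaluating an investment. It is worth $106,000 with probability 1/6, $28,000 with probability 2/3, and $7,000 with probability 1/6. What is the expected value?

EV = 1/6 × 106000 + 2/3 × 28000 + 1/6 × 7000 = 17666.6667 + 18666.6667 + 1166.6667 = 37500

$37,500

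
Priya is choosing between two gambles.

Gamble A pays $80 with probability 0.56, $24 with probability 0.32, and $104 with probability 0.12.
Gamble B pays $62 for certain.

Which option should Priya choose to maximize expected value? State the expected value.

Gamble A = 0.56 × 80 + 0.32 × 24 + 0.12 × 104 = 44.8 + 7.68 + 12.48 = 64.96
Gamble B: 62 (certain)

Gamble A ($64.96)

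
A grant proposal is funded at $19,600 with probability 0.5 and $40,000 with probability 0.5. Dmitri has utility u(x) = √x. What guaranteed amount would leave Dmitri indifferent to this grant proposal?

E[u] = 0.5·√19600 + 0.5·√40000 = 0.5·140 + 0.5·200 = 170
CE = (170)² = 28900

$28,900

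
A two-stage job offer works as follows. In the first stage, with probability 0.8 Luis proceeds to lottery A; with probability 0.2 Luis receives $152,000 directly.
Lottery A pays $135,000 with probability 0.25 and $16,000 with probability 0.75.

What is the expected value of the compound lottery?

$67,000

EV(A) = 0.25 × 135000 + 0.75 × 16000 = 33750 + 12000 = 45750
Branch B: 152000 (certain)
Overall = 0.8 × 45750 + 0.2 × 152000 = 36600 + 30400 = 67000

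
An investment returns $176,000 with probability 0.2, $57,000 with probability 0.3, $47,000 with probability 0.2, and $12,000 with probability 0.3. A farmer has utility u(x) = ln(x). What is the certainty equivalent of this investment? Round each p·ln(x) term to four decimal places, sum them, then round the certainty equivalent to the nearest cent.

E[u] = 0.2·ln(176000) + 0.3·ln(57000) + 0.2·ln(47000) + 0.3·ln(12000) = 2.4156 + 3.2852 + 2.1516 + 2.8178 = 10.6702
CE = e^10.6702 ≈ 43053.55

$43,053.55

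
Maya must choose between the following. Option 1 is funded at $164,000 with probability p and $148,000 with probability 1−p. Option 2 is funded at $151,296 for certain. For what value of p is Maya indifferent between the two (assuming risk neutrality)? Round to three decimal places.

p = 0.206

p·164000 + (1−p)·148000 = 151296
16000p + 148000 = 151296
p = (151296 − 148000) / 16000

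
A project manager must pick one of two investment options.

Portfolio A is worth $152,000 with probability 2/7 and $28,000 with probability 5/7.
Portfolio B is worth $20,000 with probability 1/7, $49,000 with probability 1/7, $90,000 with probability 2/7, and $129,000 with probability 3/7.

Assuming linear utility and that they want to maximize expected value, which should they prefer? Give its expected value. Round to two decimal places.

Portfolio B ($90,857.14)

Portfolio A = 2/7 × 152000 + 5/7 × 28000 = 43428.5714 + 20000 = 63428.5714
Portfolio B = 1/7 × 20000 + 1/7 × 49000 + 2/7 × 90000 + 3/7 × 129000 = 2857.1429 + 7000 + 25714.2857 + 55285.7143 = 90857.1429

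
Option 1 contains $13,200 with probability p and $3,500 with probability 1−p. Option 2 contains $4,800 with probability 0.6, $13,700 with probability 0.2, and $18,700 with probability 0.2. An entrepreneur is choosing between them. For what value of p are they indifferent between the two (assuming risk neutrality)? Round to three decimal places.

p = 0.604

EV(Option 2) = 0.6 × 4800 + 0.2 × 13700 + 0.2 × 18700 = 2880 + 2740 + 3740 = 9360
p·13200 + (1−p)·3500 = 9360
9700p + 3500 = 9360
p = (9360 − 3500) / 9700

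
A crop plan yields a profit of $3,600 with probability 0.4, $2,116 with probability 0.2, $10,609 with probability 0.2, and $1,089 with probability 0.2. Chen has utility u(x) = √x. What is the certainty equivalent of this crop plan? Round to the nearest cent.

E[u] = 0.4·√3600 + 0.2·√2116 + 0.2·√10609 + 0.2·√1089 = 0.4·60 + 0.2·46 + 0.2·103 + 0.2·33 = 60.4
CE = (60.4)² = 3648.16

$3,648.16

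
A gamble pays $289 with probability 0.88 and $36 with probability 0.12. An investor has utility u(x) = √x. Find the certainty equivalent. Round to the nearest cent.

$245.86

E[u] = 0.88·√289 + 0.12·√36 = 0.88·17 + 0.12·6 = 15.68
CE = (15.68)² = 245.8624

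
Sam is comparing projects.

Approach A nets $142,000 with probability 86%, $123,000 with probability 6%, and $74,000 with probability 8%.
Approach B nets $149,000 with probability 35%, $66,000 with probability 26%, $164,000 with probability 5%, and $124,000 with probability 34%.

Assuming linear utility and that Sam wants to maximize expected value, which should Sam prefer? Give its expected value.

Approach A = 0.86 × 142000 + 0.06 × 123000 + 0.08 × 74000 = 122120 + 7380 + 5920 = 135420
Approach B = 0.35 × 149000 + 0.26 × 66000 + 0.05 × 164000 + 0.34 × 124000 = 52150 + 17160 + 8200 + 42160 = 119670

Approach A ($135,420)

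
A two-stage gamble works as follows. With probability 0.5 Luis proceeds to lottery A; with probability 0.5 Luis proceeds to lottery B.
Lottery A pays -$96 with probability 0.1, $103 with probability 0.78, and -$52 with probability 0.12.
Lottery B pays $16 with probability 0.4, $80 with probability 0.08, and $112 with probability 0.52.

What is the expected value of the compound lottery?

EV(A) = 0.1 × (-96) + 0.78 × 103 + 0.12 × (-52) = -9.6 + 80.34 − 6.24 = 64.5
EV(B) = 0.4 × 16 + 0.08 × 80 + 0.52 × 112 = 6.4 + 6.4 + 58.24 = 71.04
Overall = 0.5 × 64.5 + 0.5 × 71.04 = 32.25 + 35.52 = 67.77

$67.77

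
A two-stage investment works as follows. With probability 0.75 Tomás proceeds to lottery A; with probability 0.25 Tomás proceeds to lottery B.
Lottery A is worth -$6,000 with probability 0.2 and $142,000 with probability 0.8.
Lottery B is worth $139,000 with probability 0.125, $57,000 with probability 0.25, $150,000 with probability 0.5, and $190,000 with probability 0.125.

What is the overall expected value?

EV(A) = 0.2 × (-6000) + 0.8 × 142000 = -1200 + 113600 = 112400
EV(B) = 0.125 × 139000 + 0.25 × 57000 + 0.5 × 150000 + 0.125 × 190000 = 17375 + 14250 + 75000 + 23750 = 130375
Overall = 0.75 × 112400 + 0.25 × 130375 = 84300 + 32593.75 = 116893.75

$116,893.75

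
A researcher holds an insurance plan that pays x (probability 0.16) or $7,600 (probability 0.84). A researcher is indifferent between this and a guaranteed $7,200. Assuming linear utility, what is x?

0.16·x + 0.84·7600 = 7200
0.16·x = 7200 − 6384 = 816
x = 816 / 0.16 = 5100

x = $5,100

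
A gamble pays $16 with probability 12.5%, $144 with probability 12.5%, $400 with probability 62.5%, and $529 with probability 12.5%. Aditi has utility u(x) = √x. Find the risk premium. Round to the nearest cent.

$34.23

E[u] = 0.125·√16 + 0.125·√144 + 0.625·√400 + 0.125·√529 = 0.125·4 + 0.125·12 + 0.625·20 + 0.125·23 = 17.375
CE = (17.375)² = 301.890625
Risk premium = EV − CE = 336.125 − 301.890625 = 34.234375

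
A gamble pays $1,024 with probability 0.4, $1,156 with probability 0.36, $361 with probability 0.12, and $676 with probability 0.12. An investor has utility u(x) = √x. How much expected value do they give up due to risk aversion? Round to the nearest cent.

E[u] = 0.4·√1024 + 0.36·√1156 + 0.12·√361 + 0.12·√676 = 0.4·32 + 0.36·34 + 0.12·19 + 0.12·26 = 30.44
CE = (30.44)² = 926.5936
Risk premium = EV − CE = 950.2 − 926.5936 = 23.6064

$23.61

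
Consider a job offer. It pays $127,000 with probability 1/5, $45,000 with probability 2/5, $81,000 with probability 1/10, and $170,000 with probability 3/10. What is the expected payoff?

$102,500

EV = 1/5 × 127000 + 2/5 × 45000 + 1/10 × 81000 + 3/10 × 170000 = 25400 + 18000 + 8100 + 51000 = 102500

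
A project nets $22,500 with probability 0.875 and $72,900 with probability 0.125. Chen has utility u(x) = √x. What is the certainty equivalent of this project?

E[u] = 0.875·√22500 + 0.125·√72900 = 0.875·150 + 0.125·270 = 165
CE = (165)² = 27225

$27,225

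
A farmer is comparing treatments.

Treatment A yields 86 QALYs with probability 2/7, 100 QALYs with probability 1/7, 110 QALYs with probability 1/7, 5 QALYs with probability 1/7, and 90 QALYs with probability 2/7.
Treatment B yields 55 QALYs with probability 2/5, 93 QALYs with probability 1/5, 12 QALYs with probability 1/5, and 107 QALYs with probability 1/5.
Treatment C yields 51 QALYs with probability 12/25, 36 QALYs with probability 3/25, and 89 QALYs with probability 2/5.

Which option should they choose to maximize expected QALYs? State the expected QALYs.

Treatment A = 2/7 × 86 + 1/7 × 100 + 1/7 × 110 + 1/7 × 5 + 2/7 × 90 = 24.5714 + 14.2857 + 15.7143 + 0.7143 + 25.7143 = 81
Treatment B = 2/5 × 55 + 1/5 × 93 + 1/5 × 12 + 1/5 × 107 = 22 + 18.6 + 2.4 + 21.4 = 64.4
Treatment C = 12/25 × 51 + 3/25 × 36 + 2/5 × 89 = 24.48 + 4.32 + 35.6 = 64.4

Treatment A (81 QALYs)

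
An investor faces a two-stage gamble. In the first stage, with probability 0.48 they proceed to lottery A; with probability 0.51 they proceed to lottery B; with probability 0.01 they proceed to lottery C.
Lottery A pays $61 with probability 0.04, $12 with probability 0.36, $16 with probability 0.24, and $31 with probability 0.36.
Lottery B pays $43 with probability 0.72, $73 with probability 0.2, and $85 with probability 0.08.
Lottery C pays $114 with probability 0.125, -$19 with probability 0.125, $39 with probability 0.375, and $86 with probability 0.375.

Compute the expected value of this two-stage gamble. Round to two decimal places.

$37.74

EV(A) = 0.04 × 61 + 0.36 × 12 + 0.24 × 16 + 0.36 × 31 = 2.44 + 4.32 + 3.84 + 11.16 = 21.76
EV(B) = 0.72 × 43 + 0.2 × 73 + 0.08 × 85 = 30.96 + 14.6 + 6.8 = 52.36
EV(C) = 0.125 × 114 + 0.125 × (-19) + 0.375 × 39 + 0.375 × 86 = 14.25 − 2.375 + 14.625 + 32.25 = 58.75
Overall = 0.48 × 21.76 + 0.51 × 52.36 + 0.01 × 58.75 = 10.4448 + 26.7036 + 0.5875 = 37.7359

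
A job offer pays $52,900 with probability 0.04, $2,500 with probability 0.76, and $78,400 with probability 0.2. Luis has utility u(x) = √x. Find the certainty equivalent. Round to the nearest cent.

E[u] = 0.04·√52900 + 0.76·√2500 + 0.2·√78400 = 0.04·230 + 0.76·50 + 0.2·280 = 103.2
CE = (103.2)² = 10650.24

$10,650.24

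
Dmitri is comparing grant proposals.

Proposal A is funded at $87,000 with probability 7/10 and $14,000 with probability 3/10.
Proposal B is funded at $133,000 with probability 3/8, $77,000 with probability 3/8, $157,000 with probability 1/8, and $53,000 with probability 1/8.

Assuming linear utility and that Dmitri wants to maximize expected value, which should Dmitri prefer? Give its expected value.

Proposal B ($105,000)

Proposal A = 7/10 × 87000 + 3/10 × 14000 = 60900 + 4200 = 65100
Proposal B = 3/8 × 133000 + 3/8 × 77000 + 1/8 × 157000 + 1/8 × 53000 = 49875 + 28875 + 19625 + 6625 = 105000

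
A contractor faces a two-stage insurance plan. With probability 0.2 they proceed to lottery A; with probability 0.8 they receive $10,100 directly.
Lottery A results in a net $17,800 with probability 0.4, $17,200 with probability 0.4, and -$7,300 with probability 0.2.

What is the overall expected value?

$10,588

EV(A) = 0.4 × 17800 + 0.4 × 17200 + 0.2 × (-7300) = 7120 + 6880 − 1460 = 12540
Branch B: 10100 (certain)
Overall = 0.2 × 12540 + 0.8 × 10100 = 2508 + 8080 = 10588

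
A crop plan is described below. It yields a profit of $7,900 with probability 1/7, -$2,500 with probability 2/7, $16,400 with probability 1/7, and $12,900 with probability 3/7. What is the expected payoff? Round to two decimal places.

$8,285.71

EV = 1/7 × 7900 + 2/7 × (-2500) + 1/7 × 16400 + 3/7 × 12900 = 1128.5714 − 714.2857 + 2342.8571 + 5528.5714 = 8285.7143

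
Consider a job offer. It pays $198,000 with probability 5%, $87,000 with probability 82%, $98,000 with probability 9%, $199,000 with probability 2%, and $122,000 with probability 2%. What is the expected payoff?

$96,480

EV = 0.05 × 198000 + 0.82 × 87000 + 0.09 × 98000 + 0.02 × 199000 + 0.02 × 122000 = 9900 + 71340 + 8820 + 3980 + 2440 = 96480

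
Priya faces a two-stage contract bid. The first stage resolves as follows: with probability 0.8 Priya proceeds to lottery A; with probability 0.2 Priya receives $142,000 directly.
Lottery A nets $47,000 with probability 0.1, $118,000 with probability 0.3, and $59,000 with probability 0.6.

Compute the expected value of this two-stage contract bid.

EV(A) = 0.1 × 47000 + 0.3 × 118000 + 0.6 × 59000 = 4700 + 35400 + 35400 = 75500
Branch B: 142000 (certain)
Overall = 0.8 × 75500 + 0.2 × 142000 = 60400 + 28400 = 88800

$88,800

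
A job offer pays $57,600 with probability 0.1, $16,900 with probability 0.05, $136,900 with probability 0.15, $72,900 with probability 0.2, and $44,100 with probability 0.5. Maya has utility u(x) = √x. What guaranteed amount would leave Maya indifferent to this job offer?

E[u] = 0.1·√57600 + 0.05·√16900 + 0.15·√136900 + 0.2·√72900 + 0.5·√44100 = 0.1·240 + 0.05·130 + 0.15·370 + 0.2·270 + 0.5·210 = 245
CE = (245)² = 60025

$60,025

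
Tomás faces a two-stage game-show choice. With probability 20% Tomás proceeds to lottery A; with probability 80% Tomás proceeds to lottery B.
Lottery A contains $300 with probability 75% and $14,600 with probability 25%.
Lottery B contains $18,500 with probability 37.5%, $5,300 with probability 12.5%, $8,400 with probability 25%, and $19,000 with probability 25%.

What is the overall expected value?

$12,335

EV(A) = 0.75 × 300 + 0.25 × 14600 = 225 + 3650 = 3875
EV(B) = 0.375 × 18500 + 0.125 × 5300 + 0.25 × 8400 + 0.25 × 19000 = 6937.5 + 662.5 + 2100 + 4750 = 14450
Overall = 0.2 × 3875 + 0.8 × 14450 = 775 + 11560 = 12335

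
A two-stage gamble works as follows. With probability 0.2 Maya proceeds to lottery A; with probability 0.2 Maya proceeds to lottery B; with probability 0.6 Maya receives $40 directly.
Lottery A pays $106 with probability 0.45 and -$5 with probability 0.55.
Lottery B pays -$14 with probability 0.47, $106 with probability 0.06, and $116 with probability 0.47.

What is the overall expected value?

$43.85

EV(A) = 0.45 × 106 + 0.55 × (-5) = 47.7 − 2.75 = 44.95
EV(B) = 0.47 × (-14) + 0.06 × 106 + 0.47 × 116 = -6.58 + 6.36 + 54.52 = 54.3
Branch C: 40 (certain)
Overall = 0.2 × 44.95 + 0.2 × 54.3 + 0.6 × 40 = 8.99 + 10.86 + 24 = 43.85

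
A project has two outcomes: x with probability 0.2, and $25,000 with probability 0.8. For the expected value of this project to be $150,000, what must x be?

0.2·x + 0.8·25000 = 150000
0.2·x = 150000 − 20000 = 130000
x = 130000 / 0.2 = 650000

x = $650,000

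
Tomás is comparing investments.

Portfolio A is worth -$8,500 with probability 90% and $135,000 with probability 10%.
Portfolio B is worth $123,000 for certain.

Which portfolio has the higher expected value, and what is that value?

Portfolio B ($123,000)

Portfolio A = 0.9 × (-8500) + 0.1 × 135000 = -7650 + 13500 = 5850
Portfolio B: 123000 (certain)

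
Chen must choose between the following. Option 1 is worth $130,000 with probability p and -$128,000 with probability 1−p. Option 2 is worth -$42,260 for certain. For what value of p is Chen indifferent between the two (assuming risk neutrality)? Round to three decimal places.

p = 0.332

p·130000 + (1−p)·(-128000) = -42260
258000p − 128000 = -42260
p = (-42260 + 128000) / 258000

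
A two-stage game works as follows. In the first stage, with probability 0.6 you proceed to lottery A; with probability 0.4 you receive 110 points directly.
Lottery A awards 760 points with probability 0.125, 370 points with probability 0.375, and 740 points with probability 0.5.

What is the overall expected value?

EV(A) = 0.125 × 760 + 0.375 × 370 + 0.5 × 740 = 95 + 138.75 + 370 = 603.75
Branch B: 110 (certain)
Overall = 0.6 × 603.75 + 0.4 × 110 = 362.25 + 44 = 406.25

406.25 points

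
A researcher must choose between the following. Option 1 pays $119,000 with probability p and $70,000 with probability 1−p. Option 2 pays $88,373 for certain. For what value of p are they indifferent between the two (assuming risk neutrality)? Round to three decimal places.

p = 0.375

p·119000 + (1−p)·70000 = 88373
49000p + 70000 = 88373
p = (88373 − 70000) / 49000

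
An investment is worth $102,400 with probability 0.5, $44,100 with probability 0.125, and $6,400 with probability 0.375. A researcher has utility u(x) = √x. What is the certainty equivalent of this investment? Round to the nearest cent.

E[u] = 0.5·√102400 + 0.125·√44100 + 0.375·√6400 = 0.5·320 + 0.125·210 + 0.375·80 = 216.25
CE = (216.25)² = 46764.0625

$46,764.06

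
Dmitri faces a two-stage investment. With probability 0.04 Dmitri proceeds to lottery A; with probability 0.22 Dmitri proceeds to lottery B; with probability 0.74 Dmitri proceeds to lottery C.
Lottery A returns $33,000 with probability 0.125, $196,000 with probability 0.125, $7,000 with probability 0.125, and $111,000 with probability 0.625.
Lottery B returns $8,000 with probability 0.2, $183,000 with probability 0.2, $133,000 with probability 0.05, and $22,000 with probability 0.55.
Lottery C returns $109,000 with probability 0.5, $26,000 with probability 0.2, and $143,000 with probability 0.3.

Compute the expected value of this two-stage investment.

EV(A) = 0.125 × 33000 + 0.125 × 196000 + 0.125 × 7000 + 0.625 × 111000 = 4125 + 24500 + 875 + 69375 = 98875
EV(B) = 0.2 × 8000 + 0.2 × 183000 + 0.05 × 133000 + 0.55 × 22000 = 1600 + 36600 + 6650 + 12100 = 56950
EV(C) = 0.5 × 109000 + 0.2 × 26000 + 0.3 × 143000 = 54500 + 5200 + 42900 = 102600
Overall = 0.04 × 98875 + 0.22 × 56950 + 0.74 × 102600 = 3955 + 12529 + 75924 = 92408

$92,408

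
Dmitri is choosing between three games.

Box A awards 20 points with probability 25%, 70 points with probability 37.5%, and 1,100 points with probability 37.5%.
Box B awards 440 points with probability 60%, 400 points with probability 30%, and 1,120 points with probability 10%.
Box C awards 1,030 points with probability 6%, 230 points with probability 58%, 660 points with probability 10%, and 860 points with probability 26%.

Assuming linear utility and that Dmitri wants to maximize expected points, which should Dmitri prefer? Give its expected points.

Box B (496 points)

Box A = 0.25 × 20 + 0.375 × 70 + 0.375 × 1100 = 5 + 26.25 + 412.5 = 443.75
Box B = 0.6 × 440 + 0.3 × 400 + 0.1 × 1120 = 264 + 120 + 112 = 496
Box C = 0.06 × 1030 + 0.58 × 230 + 0.1 × 660 + 0.26 × 860 = 61.8 + 133.4 + 66 + 223.6 = 484.8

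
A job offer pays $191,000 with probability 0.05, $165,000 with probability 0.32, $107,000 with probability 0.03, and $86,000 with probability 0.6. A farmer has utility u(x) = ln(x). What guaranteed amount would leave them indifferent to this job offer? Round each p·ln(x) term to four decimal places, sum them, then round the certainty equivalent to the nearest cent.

E[u] = 0.05·ln(191000) + 0.32·ln(165000) + 0.03·ln(107000) + 0.6·ln(86000) = 0.6080 + 3.8444 + 0.3474 + 6.8173 = 11.6171
CE = e^11.6171 ≈ 110979.41

$110,979.41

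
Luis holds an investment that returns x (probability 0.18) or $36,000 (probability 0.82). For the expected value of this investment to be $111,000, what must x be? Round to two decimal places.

0.18·x + 0.82·36000 = 111000
0.18·x = 111000 − 29520 = 81480
x = 81480 / 0.18 = 452666.6667

x = $452,666.67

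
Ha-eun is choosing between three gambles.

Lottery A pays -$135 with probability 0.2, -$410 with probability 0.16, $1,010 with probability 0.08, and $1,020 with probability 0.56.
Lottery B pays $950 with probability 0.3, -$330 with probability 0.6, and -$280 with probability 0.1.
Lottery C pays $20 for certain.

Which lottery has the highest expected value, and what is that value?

Lottery A ($559.40)

Lottery A = 0.2 × (-135) + 0.16 × (-410) + 0.08 × 1010 + 0.56 × 1020 = -27 − 65.6 + 80.8 + 571.2 = 559.4
Lottery B = 0.3 × 950 + 0.6 × (-330) + 0.1 × (-280) = 285 − 198 − 28 = 59
Lottery C: 20 (certain)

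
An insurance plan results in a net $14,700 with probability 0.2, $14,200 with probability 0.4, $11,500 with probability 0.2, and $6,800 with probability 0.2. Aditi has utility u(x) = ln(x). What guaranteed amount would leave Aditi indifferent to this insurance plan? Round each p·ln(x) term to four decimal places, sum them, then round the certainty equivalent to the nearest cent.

$11,830.07

E[u] = 0.2·ln(14700) + 0.4·ln(14200) + 0.2·ln(11500) + 0.2·ln(6800) = 1.9191 + 3.8244 + 1.8700 + 1.7649 = 9.3784
CE = e^9.3784 ≈ 11830.07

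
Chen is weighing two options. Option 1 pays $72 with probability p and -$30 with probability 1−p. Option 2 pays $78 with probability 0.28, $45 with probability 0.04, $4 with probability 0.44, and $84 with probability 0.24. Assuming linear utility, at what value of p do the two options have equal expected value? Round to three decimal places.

EV(Option 2) = 0.28 × 78 + 0.04 × 45 + 0.44 × 4 + 0.24 × 84 = 21.84 + 1.8 + 1.76 + 20.16 = 45.56
p·72 + (1−p)·(-30) = 45.56
102p − 30 = 45.56
p = (45.56 + 30) / 102

p = 0.741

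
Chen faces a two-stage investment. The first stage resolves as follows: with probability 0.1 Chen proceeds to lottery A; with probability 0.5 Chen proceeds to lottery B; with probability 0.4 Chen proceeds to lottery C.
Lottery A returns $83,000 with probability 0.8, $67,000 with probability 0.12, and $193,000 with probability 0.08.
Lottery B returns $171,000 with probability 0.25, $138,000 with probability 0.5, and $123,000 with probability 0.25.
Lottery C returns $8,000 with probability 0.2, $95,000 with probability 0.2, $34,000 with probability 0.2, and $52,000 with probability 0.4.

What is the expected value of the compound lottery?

EV(A) = 0.8 × 83000 + 0.12 × 67000 + 0.08 × 193000 = 66400 + 8040 + 15440 = 89880
EV(B) = 0.25 × 171000 + 0.5 × 138000 + 0.25 × 123000 = 42750 + 69000 + 30750 = 142500
EV(C) = 0.2 × 8000 + 0.2 × 95000 + 0.2 × 34000 + 0.4 × 52000 = 1600 + 19000 + 6800 + 20800 = 48200
Overall = 0.1 × 89880 + 0.5 × 142500 + 0.4 × 48200 = 8988 + 71250 + 19280 = 99518

$99,518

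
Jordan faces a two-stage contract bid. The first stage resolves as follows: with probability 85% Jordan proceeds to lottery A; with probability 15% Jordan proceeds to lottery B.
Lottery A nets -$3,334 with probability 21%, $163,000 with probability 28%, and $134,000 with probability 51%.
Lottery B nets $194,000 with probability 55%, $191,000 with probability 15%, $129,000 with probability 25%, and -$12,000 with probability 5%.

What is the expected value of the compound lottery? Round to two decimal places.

EV(A) = 0.21 × (-3334) + 0.28 × 163000 + 0.51 × 134000 = -700.14 + 45640 + 68340 = 113279.86
EV(B) = 0.55 × 194000 + 0.15 × 191000 + 0.25 × 129000 + 0.05 × (-12000) = 106700 + 28650 + 32250 − 600 = 167000
Overall = 0.85 × 113279.86 + 0.15 × 167000 = 96287.881 + 25050 = 121337.881

$121,337.88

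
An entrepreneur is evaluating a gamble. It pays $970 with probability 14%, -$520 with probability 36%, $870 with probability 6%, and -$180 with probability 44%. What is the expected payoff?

EV = 0.14 × 970 + 0.36 × (-520) + 0.06 × 870 + 0.44 × (-180) = 135.8 − 187.2 + 52.2 − 79.2 = -78.4

-$78.40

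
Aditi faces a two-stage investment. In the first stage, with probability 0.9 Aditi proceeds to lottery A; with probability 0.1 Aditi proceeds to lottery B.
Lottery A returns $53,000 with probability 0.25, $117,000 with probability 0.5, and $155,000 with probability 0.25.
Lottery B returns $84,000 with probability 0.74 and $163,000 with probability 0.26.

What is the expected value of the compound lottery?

EV(A) = 0.25 × 53000 + 0.5 × 117000 + 0.25 × 155000 = 13250 + 58500 + 38750 = 110500
EV(B) = 0.74 × 84000 + 0.26 × 163000 = 62160 + 42380 = 104540
Overall = 0.9 × 110500 + 0.1 × 104540 = 99450 + 10454 = 109904

$109,904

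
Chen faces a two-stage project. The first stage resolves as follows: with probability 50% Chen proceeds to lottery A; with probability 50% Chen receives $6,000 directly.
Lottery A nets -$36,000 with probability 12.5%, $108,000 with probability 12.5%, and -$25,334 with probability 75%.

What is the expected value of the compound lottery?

EV(A) = 0.125 × (-36000) + 0.125 × 108000 + 0.75 × (-25334) = -4500 + 13500 − 19000.5 = -10000.5
Branch B: 6000 (certain)
Overall = 0.5 × (-10000.5) + 0.5 × 6000 = -5000.25 + 3000 = -2000.25

-$2,000.25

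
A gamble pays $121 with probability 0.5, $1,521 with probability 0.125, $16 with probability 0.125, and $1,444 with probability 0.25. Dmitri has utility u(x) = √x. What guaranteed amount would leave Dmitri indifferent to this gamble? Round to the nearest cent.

$415.14

E[u] = 0.5·√121 + 0.125·√1521 + 0.125·√16 + 0.25·√1444 = 0.5·11 + 0.125·39 + 0.125·4 + 0.25·38 = 20.375
CE = (20.375)² = 415.140625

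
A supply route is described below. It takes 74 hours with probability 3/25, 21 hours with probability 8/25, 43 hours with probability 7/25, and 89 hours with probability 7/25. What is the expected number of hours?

52.56 hours

EV = 3/25 × 74 + 8/25 × 21 + 7/25 × 43 + 7/25 × 89 = 8.88 + 6.72 + 12.04 + 24.92 = 52.56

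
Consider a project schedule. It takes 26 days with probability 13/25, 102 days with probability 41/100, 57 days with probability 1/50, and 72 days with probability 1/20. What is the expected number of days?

60.08 days

EV = 13/25 × 26 + 41/100 × 102 + 1/50 × 57 + 1/20 × 72 = 13.52 + 41.82 + 1.14 + 3.6 = 60.08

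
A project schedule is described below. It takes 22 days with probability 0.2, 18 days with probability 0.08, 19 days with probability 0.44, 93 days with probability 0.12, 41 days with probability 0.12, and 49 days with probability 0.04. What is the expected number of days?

EV = 0.2 × 22 + 0.08 × 18 + 0.44 × 19 + 0.12 × 93 + 0.12 × 41 + 0.04 × 49 = 4.4 + 1.44 + 8.36 + 11.16 + 4.92 + 1.96 = 32.24

32.24 days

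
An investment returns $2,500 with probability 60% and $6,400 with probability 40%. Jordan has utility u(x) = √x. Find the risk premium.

$216

E[u] = 0.6·√2500 + 0.4·√6400 = 0.6·50 + 0.4·80 = 62
CE = (62)² = 3844
Risk premium = EV − CE = 4060 − 3844 = 216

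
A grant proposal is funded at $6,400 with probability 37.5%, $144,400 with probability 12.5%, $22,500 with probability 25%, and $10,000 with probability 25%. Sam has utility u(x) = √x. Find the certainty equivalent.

E[u] = 0.375·√6400 + 0.125·√144400 + 0.25·√22500 + 0.25·√10000 = 0.375·80 + 0.125·380 + 0.25·150 + 0.25·100 = 140
CE = (140)² = 19600

$19,600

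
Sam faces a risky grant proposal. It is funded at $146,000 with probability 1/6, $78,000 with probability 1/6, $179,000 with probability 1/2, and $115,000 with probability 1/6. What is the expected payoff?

$146,000

EV = 1/6 × 146000 + 1/6 × 78000 + 1/2 × 179000 + 1/6 × 115000 = 24333.3333 + 13000 + 89500 + 19166.6667 = 146000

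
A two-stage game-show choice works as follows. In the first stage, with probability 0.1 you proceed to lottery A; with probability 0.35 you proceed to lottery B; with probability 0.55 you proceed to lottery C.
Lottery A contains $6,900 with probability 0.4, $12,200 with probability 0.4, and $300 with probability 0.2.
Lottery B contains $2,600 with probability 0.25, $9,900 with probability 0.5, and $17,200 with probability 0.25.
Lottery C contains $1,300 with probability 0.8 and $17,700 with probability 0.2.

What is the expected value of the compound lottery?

$6,754

EV(A) = 0.4 × 6900 + 0.4 × 12200 + 0.2 × 300 = 2760 + 4880 + 60 = 7700
EV(B) = 0.25 × 2600 + 0.5 × 9900 + 0.25 × 17200 = 650 + 4950 + 4300 = 9900
EV(C) = 0.8 × 1300 + 0.2 × 17700 = 1040 + 3540 = 4580
Overall = 0.1 × 7700 + 0.35 × 9900 + 0.55 × 4580 = 770 + 3465 + 2519 = 6754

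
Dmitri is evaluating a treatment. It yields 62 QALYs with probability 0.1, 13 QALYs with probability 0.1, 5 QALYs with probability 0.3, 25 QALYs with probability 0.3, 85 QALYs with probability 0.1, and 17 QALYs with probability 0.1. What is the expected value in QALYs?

26.7 QALYs

EV = 0.1 × 62 + 0.1 × 13 + 0.3 × 5 + 0.3 × 25 + 0.1 × 85 + 0.1 × 17 = 6.2 + 1.3 + 1.5 + 7.5 + 8.5 + 1.7 = 26.7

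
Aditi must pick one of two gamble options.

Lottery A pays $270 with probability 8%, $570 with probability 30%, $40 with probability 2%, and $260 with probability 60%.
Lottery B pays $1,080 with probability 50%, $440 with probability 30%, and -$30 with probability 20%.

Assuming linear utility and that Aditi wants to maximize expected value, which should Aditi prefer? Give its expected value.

Lottery A = 0.08 × 270 + 0.3 × 570 + 0.02 × 40 + 0.6 × 260 = 21.6 + 171 + 0.8 + 156 = 349.4
Lottery B = 0.5 × 1080 + 0.3 × 440 + 0.2 × (-30) = 540 + 132 − 6 = 666

Lottery B ($666)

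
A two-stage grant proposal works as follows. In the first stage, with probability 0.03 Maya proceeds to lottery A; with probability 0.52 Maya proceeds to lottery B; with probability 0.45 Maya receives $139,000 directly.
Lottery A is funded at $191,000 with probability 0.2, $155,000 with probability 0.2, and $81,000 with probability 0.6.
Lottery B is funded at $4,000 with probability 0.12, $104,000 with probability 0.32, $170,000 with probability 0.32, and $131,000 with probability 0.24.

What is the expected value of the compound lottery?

EV(A) = 0.2 × 191000 + 0.2 × 155000 + 0.6 × 81000 = 38200 + 31000 + 48600 = 117800
EV(B) = 0.12 × 4000 + 0.32 × 104000 + 0.32 × 170000 + 0.24 × 131000 = 480 + 33280 + 54400 + 31440 = 119600
Branch C: 139000 (certain)
Overall = 0.03 × 117800 + 0.52 × 119600 + 0.45 × 139000 = 3534 + 62192 + 62550 = 128276

$128,276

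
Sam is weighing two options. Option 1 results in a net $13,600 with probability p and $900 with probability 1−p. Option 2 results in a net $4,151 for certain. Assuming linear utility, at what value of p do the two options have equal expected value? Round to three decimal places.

p = 0.256

p·13600 + (1−p)·900 = 4151
12700p + 900 = 4151
p = (4151 − 900) / 12700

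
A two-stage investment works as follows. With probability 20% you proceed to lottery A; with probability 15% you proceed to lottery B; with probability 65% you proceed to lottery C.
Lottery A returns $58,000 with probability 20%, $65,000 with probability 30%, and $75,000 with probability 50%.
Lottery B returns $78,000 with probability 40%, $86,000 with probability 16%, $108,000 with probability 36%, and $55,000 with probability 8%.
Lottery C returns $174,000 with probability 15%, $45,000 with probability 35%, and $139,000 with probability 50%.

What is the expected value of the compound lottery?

$99,333.50

EV(A) = 0.2 × 58000 + 0.3 × 65000 + 0.5 × 75000 = 11600 + 19500 + 37500 = 68600
EV(B) = 0.4 × 78000 + 0.16 × 86000 + 0.36 × 108000 + 0.08 × 55000 = 31200 + 13760 + 38880 + 4400 = 88240
EV(C) = 0.15 × 174000 + 0.35 × 45000 + 0.5 × 139000 = 26100 + 15750 + 69500 = 111350
Overall = 0.2 × 68600 + 0.15 × 88240 + 0.65 × 111350 = 13720 + 13236 + 72377.5 = 99333.5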